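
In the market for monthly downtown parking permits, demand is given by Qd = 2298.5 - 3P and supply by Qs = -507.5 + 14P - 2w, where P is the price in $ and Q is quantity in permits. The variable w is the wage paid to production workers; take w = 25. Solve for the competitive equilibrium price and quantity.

P* = 168, Q* = 1794.5

With w = 25, supply is Qs = -557.5 + 14P.
Set Qd = Qs: 2298.5 - 3P = -557.5 + 14P, so 2856 = 17P and P* = 168.
Then Q* = 2298.5 - 3(168) = 1794.5.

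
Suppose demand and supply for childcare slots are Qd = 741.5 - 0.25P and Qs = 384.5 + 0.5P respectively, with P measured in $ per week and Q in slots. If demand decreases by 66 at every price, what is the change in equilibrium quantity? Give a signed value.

The market clears where 741.5 - 0.25P = 384.5 + 0.5P. Rearranging, 0.75P = 357, hence P* = 476.
Plugging P* into demand: Q* = 741.5 - 0.25(476) = 622.5.
After the shift, demand is Qd = 675.5 - 0.25P.
The new intersection has 291 = 0.75P, i.e. P = 388, Q = 578.5.
ΔQ = 578.5 - 622.5 = -44.

ΔQ = -44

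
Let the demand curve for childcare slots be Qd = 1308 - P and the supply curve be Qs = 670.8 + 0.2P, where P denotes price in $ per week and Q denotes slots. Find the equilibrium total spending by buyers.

Set Qd = Qs: 1308 - P = 670.8 + 0.2P, so 637.2 = 1.2P and P* = 531.
Substitute back: Q* = 1308 - 531 = 777.
Total spending by buyers = P* × Q* = 531 × 777 = 412587.

Total spending by buyers = 412587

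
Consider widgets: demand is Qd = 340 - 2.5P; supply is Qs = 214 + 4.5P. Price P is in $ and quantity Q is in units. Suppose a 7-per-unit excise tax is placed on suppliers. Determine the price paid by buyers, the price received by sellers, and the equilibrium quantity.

The tax drives a wedge P_b - P_s = 7. Substituting P_s = P_b - 7 into supply: Qs = 182.5 + 4.5P_b.
Market clearing requires 340 - 2.5P_b = 182.5 + 4.5P_b; hence 157.5 = 7P_b and P_b = 22.5.
Then P_s = 22.5 - 7 = 15.5 and Q = 340 - 2.5(22.5) = 283.75.

P_b = 22.5, P_s = 15.5, Q = 283.75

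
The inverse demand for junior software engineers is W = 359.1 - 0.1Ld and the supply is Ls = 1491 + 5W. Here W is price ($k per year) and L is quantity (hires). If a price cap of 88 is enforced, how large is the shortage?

Solving each curve for L: Ld = 3591 - 10W.
With W fixed at 88, quantity demanded is 2711 and quantity supplied is 1931.
Shortage = Ld - Ls = 2711 - 1931 = 780.

Shortage = 780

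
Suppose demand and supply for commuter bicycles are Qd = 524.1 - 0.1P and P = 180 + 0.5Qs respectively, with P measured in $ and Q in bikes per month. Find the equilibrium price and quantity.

P* = 421, Q* = 482

Inverting to quantity form: Qs = -360 + 2P.
The market clears where 524.1 - 0.1P = -360 + 2P. Rearranging, 2.1P = 884.1, hence P* = 421.
Plugging P* into demand: Q* = 524.1 - 0.1(421) = 482.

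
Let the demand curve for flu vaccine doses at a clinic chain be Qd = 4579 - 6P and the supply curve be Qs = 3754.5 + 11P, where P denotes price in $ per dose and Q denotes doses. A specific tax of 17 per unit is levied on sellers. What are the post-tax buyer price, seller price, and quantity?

P_b = 59.5, P_s = 42.5, Q = 4222

The tax drives a wedge P_b - P_s = 17. Substituting P_s = P_b - 17 into supply: Qs = 3567.5 + 11P_b.
Market clearing requires 4579 - 6P_b = 3567.5 + 11P_b; hence 1011.5 = 17P_b and P_b = 59.5.
Then P_s = 59.5 - 17 = 42.5 and Q = 4579 - 6(59.5) = 4222.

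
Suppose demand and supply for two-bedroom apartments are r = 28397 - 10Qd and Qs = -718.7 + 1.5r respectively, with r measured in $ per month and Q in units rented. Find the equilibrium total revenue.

Total revenue = 5820875.2

In direct form, Qd = 2839.7 - 0.1r.
The market clears where 2839.7 - 0.1r = -718.7 + 1.5r. Rearranging, 1.6r = 3558.4, hence r* = 2224.
Plugging r* into demand: Q* = 2839.7 - 0.1(2224) = 2617.3.
Total revenue = r* × Q* = 2224 × 2617.3 = 5820875.2.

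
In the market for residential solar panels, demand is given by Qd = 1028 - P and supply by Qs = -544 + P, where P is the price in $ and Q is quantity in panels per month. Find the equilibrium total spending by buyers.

Set Qd = Qs: 1028 - P = -544 + P, so 1572 = 2P and P* = 786.
Plugging P* into demand: Q* = 1028 - 786 = 242.
Total spending by buyers = P* × Q* = 786 × 242 = 190212.

Total spending by buyers = 190212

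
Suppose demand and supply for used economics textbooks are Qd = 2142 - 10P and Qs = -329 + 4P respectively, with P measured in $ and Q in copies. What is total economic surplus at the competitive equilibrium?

Total surplus = 24872.575

Set Qd = Qs: 2142 - 10P = -329 + 4P, so 2471 = 14P and P* = 176.5.
Plugging P* into demand: Q* = 2142 - 10(176.5) = 377.
Demand choke price = 214.2; supply choke price = 82.25. CS = ½(214.2 - 176.5)(377) = 7106.45; PS = ½(176.5 - 82.25)(377) = 17766.125. Total surplus = 24872.575.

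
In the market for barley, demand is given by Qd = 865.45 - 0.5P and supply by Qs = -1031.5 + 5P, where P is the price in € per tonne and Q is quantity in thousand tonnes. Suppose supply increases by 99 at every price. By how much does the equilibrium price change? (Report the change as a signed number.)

At equilibrium Qd = Qs, so 865.45 - 0.5P = -1031.5 + 5P; collecting terms, 1896.95 = 5.5P and P* = 344.9.
Then Q* = 865.45 - 0.5(344.9) = 693.
After the shift, supply is Qs = -932.5 + 5P.
The new intersection has 1797.95 = 5.5P, i.e. P = 326.9, Q = 702.
ΔP = 326.9 - 344.9 = -18.

ΔP = -18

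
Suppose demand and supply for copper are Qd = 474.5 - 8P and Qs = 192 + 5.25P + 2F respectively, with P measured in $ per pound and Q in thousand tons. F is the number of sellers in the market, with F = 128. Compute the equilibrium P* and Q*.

P* = 2, Q* = 458.5

With F = 128, supply is Qs = 448 + 5.25P.
The market clears where 474.5 - 8P = 448 + 5.25P. Rearranging, 13.25P = 26.5, hence P* = 2.
Plugging P* into demand: Q* = 474.5 - 8(2) = 458.5.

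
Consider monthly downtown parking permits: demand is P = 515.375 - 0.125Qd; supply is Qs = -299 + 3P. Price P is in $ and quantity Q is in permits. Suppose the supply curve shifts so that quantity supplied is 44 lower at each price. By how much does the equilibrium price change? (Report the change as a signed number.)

Rewriting in direct form: Qd = 4123 - 8P.
The market clears where 4123 - 8P = -299 + 3P. Rearranging, 11P = 4422, hence P* = 402.
Substitute back: Q* = 4123 - 8(402) = 907.
After the shift, supply is Qs = -343 + 3P.
Re-solving, 11P = 4466 gives P = 406 and Q = 875.
ΔP = 406 - 402 = 4.

ΔP = 4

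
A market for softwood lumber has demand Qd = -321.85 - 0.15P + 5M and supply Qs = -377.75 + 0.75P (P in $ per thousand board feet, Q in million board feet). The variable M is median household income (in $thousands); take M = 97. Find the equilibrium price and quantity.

With M = 97, demand is Qd = 163.15 - 0.15P.
Set Qd = Qs: 163.15 - 0.15P = -377.75 + 0.75P, so 540.9 = 0.9P and P* = 601.
Plugging P* into demand: Q* = 163.15 - 0.15(601) = 73.

P* = 601, Q* = 73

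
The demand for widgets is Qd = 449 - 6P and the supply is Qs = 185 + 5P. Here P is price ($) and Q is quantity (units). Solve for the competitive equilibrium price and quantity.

At equilibrium Qd = Qs, so 449 - 6P = 185 + 5P; collecting terms, 264 = 11P and P* = 24.
From the demand curve, Q* = 449 - 6(24) = 305.

P* = 24, Q* = 305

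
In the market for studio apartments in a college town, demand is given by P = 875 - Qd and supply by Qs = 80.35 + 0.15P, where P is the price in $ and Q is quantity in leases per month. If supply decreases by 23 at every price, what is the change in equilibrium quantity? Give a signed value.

ΔQ = -20

Inverting to quantity form: Qd = 875 - P.
Equating demand and supply, 875 - P = 80.35 + 0.15P gives 1.15P = 794.65, so P* = 691.
Plugging P* into demand: Q* = 875 - 691 = 184.
After the shift, supply is Qs = 57.35 + 0.15P.
The new intersection has 817.65 = 1.15P, i.e. P = 711, Q = 164.
ΔQ = 164 - 184 = -20.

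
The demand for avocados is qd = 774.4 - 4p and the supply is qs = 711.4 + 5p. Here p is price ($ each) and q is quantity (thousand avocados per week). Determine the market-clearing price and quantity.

The market clears where 774.4 - 4p = 711.4 + 5p. Rearranging, 9p = 63, hence p* = 7.
Substitute back: q* = 774.4 - 4(7) = 746.4.

p* = 7, q* = 746.4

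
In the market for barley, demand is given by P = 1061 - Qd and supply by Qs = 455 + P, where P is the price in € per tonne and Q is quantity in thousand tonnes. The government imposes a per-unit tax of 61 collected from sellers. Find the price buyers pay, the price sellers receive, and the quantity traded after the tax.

Inverting to quantity form: Qd = 1061 - P.
The tax drives a wedge P_b - P_s = 61. Substituting P_s = P_b - 61 into supply: Qs = 394 + P_b.
Market clearing requires 1061 - P_b = 394 + P_b; hence 667 = 2P_b and P_b = 333.5.
Then P_s = 333.5 - 61 = 272.5 and Q = 1061 - 333.5 = 727.5.

P_b = 333.5, P_s = 272.5, Q = 727.5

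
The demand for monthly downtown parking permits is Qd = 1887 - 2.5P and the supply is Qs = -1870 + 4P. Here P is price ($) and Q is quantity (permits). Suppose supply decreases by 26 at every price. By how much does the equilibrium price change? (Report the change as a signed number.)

ΔP = 4

Set Qd = Qs: 1887 - 2.5P = -1870 + 4P, so 3757 = 6.5P and P* = 578.
Substitute back: Q* = 1887 - 2.5(578) = 442.
After the shift, supply is Qs = -1896 + 4P.
The new intersection has 3783 = 6.5P, i.e. P = 582, Q = 432.
ΔP = 582 - 578 = 4.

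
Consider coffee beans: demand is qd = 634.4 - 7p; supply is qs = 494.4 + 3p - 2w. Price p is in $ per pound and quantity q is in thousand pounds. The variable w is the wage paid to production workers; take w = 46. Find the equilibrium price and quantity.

p* = 23.2, q* = 472

With w = 46, supply is qs = 402.4 + 3p.
At equilibrium qd = qs, so 634.4 - 7p = 402.4 + 3p; collecting terms, 232 = 10p and p* = 23.2.
Then q* = 634.4 - 7(23.2) = 472.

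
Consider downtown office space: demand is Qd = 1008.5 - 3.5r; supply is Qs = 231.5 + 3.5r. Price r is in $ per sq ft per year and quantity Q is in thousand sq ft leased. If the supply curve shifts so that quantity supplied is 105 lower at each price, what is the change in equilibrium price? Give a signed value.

Δr = 15

Equating demand and supply, 1008.5 - 3.5r = 231.5 + 3.5r gives 7r = 777, so r* = 111.
Plugging r* into demand: Q* = 1008.5 - 3.5(111) = 620.
After the shift, supply is Qs = 126.5 + 3.5r.
The new intersection has 882 = 7r, i.e. r = 126, Q = 567.5.
Δr = 126 - 111 = 15.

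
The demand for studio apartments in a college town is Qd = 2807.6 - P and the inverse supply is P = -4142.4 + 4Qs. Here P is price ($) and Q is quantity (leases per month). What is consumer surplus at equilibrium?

Inverting to quantity form: Qs = 1035.6 + 0.25P.
Equating demand and supply, 2807.6 - P = 1035.6 + 0.25P gives 1.25P = 1772, so P* = 1417.6.
From the demand curve, Q* = 2807.6 - 1417.6 = 1390.
Demand choke price (Qd = 0): P = 2807.6. Consumer surplus = ½ × (2807.6 - 1417.6) × 1390 = 966050.

Consumer surplus = 966050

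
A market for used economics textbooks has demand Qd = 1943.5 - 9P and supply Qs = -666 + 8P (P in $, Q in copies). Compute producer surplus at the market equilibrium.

Equating demand and supply, 1943.5 - 9P = -666 + 8P gives 17P = 2609.5, so P* = 153.5.
From the demand curve, Q* = 1943.5 - 9(153.5) = 562.
Supply choke price (Qs = 0): P = 83.25. Producer surplus = ½ × (153.5 - 83.25) × 562 = 19740.25.

Producer surplus = 19740.25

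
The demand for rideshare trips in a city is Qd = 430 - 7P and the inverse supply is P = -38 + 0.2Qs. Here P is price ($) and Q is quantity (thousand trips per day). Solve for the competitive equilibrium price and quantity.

P* = 20, Q* = 290

In direct form, Qs = 190 + 5P.
The market clears where 430 - 7P = 190 + 5P. Rearranging, 12P = 240, hence P* = 20.
From the demand curve, Q* = 430 - 7(20) = 290.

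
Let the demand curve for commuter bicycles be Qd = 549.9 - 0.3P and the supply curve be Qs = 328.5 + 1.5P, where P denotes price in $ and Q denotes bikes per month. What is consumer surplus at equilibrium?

Consumer surplus = 438615

The market clears where 549.9 - 0.3P = 328.5 + 1.5P. Rearranging, 1.8P = 221.4, hence P* = 123.
Then Q* = 549.9 - 0.3(123) = 513.
Demand choke price (Qd = 0): P = 549.9/0.3 = 1833. Consumer surplus = ½ × (1833 - 123) × 513 = 438615.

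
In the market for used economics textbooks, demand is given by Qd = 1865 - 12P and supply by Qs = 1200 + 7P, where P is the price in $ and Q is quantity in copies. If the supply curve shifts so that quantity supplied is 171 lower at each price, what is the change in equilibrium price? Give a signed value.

ΔP = 9

At equilibrium Qd = Qs, so 1865 - 12P = 1200 + 7P; collecting terms, 665 = 19P and P* = 35.
Substitute back: Q* = 1865 - 12(35) = 1445.
After the shift, supply is Qs = 1029 + 7P.
Re-solving, 19P = 836 gives P = 44 and Q = 1337.
ΔP = 44 - 35 = 9.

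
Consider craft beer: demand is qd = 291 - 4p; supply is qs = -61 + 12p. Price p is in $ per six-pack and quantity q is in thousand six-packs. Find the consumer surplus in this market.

Consumer surplus = 5151.125

The market clears where 291 - 4p = -61 + 12p. Rearranging, 16p = 352, hence p* = 22.
From the demand curve, q* = 291 - 4(22) = 203.
Demand choke price (qd = 0): p = 291/4 = 72.75. Consumer surplus = ½ × (72.75 - 22) × 203 = 5151.125.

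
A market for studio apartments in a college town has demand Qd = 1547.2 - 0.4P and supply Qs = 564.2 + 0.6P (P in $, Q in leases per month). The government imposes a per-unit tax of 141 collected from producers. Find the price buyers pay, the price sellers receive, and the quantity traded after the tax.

P_b = 1067.6, P_s = 926.6, Q = 1120.16

With a tax of 141 on producers, they supply based on the net price P_s = P_b - 141, so Qs = 479.6 + 0.6P_b.
Equate demand and the shifted supply: 1547.2 - 0.4P_b = 479.6 + 0.6P_b, giving P_b = 1067.6, so P_b = 1067.6.
So P_s = 926.6 and the quantity traded is Q = 1547.2 - 0.4(1067.6) = 1120.16.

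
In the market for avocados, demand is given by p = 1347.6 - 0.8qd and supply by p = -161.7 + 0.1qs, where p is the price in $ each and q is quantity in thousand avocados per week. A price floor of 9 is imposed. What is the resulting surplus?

Surplus = 33.75

Solving each curve for q: qd = 1684.5 - 1.25p and qs = 1617 + 10p.
Evaluating both curves at the floor price 9 gives qd = 1673.25, qs = 1707.
Surplus = qs - qd = 1707 - 1673.25 = 33.75.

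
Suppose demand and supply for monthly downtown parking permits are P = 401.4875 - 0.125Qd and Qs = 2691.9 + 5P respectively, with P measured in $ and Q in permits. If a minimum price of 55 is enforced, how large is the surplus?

In direct form, Qd = 3211.9 - 8P.
At P = 55: Qd = 2771.9 and Qs = 2966.9.
Surplus = Qs - Qd = 2966.9 - 2771.9 = 195.

Surplus = 195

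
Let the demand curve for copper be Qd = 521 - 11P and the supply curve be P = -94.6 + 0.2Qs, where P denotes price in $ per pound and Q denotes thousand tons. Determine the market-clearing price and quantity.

P* = 3, Q* = 488

Solving each curve for Q: Qs = 473 + 5P.
At equilibrium Qd = Qs, so 521 - 11P = 473 + 5P; collecting terms, 48 = 16P and P* = 3.
Plugging P* into demand: Q* = 521 - 11(3) = 488.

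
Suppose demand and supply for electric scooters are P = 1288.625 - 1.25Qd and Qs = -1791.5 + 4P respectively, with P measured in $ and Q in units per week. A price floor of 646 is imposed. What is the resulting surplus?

Surplus = 278.4

Solving each curve for Q: Qd = 1030.9 - 0.8P.
At P = 646: Qd = 514.1 and Qs = 792.5.
Surplus = Qs - Qd = 792.5 - 514.1 = 278.4.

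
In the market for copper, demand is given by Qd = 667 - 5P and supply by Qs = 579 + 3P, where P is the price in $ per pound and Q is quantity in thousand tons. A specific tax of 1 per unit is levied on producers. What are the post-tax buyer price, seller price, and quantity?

Producers keep P_s = P_b - 1 per unit, so supply in terms of the buyer price is Qs = 576 + 3P_b.
Set Qd = Qs: 667 - 5P_b = 576 + 3P_b, so 91 = 8P_b and P_b = 11.375.
So P_s = 10.375 and the quantity traded is Q = 667 - 5(11.375) = 610.125.

P_b = 11.375, P_s = 10.375, Q = 610.125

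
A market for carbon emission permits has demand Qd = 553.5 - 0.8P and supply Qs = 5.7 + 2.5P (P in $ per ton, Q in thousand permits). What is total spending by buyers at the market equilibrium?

Total spending by buyers = 69836.2

Equating demand and supply, 553.5 - 0.8P = 5.7 + 2.5P gives 3.3P = 547.8, so P* = 166.
Plugging P* into demand: Q* = 553.5 - 0.8(166) = 420.7.
Total spending by buyers = P* × Q* = 166 × 420.7 = 69836.2.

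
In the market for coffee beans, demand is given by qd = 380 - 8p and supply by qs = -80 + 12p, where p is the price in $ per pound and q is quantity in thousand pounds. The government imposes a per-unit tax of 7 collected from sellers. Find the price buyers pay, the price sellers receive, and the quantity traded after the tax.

p_b = 27.2, p_s = 20.2, q = 162.4

With a tax of 7 on sellers, they supply based on the net price p_s = p_b - 7, so qs = -164 + 12p_b.
Equate demand and the shifted supply: 380 - 8p_b = -164 + 12p_b, giving 20p_b = 544, so p_b = 27.2.
Then p_s = 27.2 - 7 = 20.2 and q = 380 - 8(27.2) = 162.4.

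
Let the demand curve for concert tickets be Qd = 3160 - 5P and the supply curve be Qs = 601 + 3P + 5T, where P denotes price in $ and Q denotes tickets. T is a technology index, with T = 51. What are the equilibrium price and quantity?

P* = 288, Q* = 1720

With T = 51, supply is Qs = 856 + 3P.
Set Qd = Qs: 3160 - 5P = 856 + 3P, so 2304 = 8P and P* = 288.
Then Q* = 3160 - 5(288) = 1720.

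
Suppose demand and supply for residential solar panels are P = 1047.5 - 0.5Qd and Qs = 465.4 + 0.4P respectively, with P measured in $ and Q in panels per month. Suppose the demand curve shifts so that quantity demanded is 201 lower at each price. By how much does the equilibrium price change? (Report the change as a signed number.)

ΔP = -83.75

In direct form, Qd = 2095 - 2P.
Equating demand and supply, 2095 - 2P = 465.4 + 0.4P gives 2.4P = 1629.6, so P* = 679.
Then Q* = 2095 - 2(679) = 737.
After the shift, demand is Qd = 1894 - 2P.
Re-solving, 2.4P = 1428.6 gives P = 595.25 and Q = 703.5.
ΔP = 595.25 - 679 = -83.75.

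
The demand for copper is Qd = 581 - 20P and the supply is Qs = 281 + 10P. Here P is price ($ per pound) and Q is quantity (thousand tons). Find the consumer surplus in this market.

Equating demand and supply, 581 - 20P = 281 + 10P gives 30P = 300, so P* = 10.
Then Q* = 581 - 20(10) = 381.
Demand choke price (Qd = 0): P = 581/20 = 29.05. Consumer surplus = ½ × (29.05 - 10) × 381 = 3629.025.

Consumer surplus = 3629.025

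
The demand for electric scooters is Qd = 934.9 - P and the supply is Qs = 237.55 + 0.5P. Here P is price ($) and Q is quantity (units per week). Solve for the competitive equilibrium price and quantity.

The market clears where 934.9 - P = 237.55 + 0.5P. Rearranging, 1.5P = 697.35, hence P* = 464.9.
Plugging P* into demand: Q* = 934.9 - 464.9 = 470.

P* = 464.9, Q* = 470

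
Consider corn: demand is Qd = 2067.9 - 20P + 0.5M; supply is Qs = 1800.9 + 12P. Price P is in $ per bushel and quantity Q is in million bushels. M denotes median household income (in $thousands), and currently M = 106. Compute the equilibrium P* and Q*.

With M = 106, demand is Qd = 2120.9 - 20P.
The market clears where 2120.9 - 20P = 1800.9 + 12P. Rearranging, 32P = 320, hence P* = 10.
Plugging P* into demand: Q* = 2120.9 - 20(10) = 1920.9.

P* = 10, Q* = 1920.9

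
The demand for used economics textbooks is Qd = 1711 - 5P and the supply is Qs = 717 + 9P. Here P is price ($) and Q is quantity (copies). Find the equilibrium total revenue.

Equating demand and supply, 1711 - 5P = 717 + 9P gives 14P = 994, so P* = 71.
From the demand curve, Q* = 1711 - 5(71) = 1356.
Total revenue = P* × Q* = 71 × 1356 = 96276.

Total revenue = 96276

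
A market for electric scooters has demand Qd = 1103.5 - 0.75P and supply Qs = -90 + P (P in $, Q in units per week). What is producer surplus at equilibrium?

Producer surplus = 175232

At equilibrium Qd = Qs, so 1103.5 - 0.75P = -90 + P; collecting terms, 1193.5 = 1.75P and P* = 682.
From the demand curve, Q* = 1103.5 - 0.75(682) = 592.
Supply choke price (Qs = 0): P = 90. Producer surplus = ½ × (682 - 90) × 592 = 175232.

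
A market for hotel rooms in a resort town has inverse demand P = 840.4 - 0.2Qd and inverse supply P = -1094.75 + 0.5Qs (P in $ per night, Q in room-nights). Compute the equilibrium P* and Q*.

P* = 287.5, Q* = 2764.5

Inverting to quantity form: Qd = 4202 - 5P and Qs = 2189.5 + 2P.
Set Qd = Qs: 4202 - 5P = 2189.5 + 2P, so 2012.5 = 7P and P* = 287.5.
Plugging P* into demand: Q* = 4202 - 5(287.5) = 2764.5.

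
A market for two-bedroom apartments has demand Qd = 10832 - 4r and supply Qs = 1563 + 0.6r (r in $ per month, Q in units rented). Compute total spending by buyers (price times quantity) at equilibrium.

Total spending by buyers = 5585580

Equating demand and supply, 10832 - 4r = 1563 + 0.6r gives 4.6r = 9269, so r* = 2015.
From the demand curve, Q* = 10832 - 4(2015) = 2772.
Total spending by buyers = r* × Q* = 2015 × 2772 = 5585580.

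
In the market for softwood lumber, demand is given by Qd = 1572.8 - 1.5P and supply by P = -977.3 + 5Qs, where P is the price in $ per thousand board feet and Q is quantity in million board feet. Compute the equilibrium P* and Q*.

Solving each curve for Q: Qs = 195.46 + 0.2P.
At equilibrium Qd = Qs, so 1572.8 - 1.5P = 195.46 + 0.2P; collecting terms, 1377.34 = 1.7P and P* = 810.2.
Substitute back: Q* = 1572.8 - 1.5(810.2) = 357.5.

P* = 810.2, Q* = 357.5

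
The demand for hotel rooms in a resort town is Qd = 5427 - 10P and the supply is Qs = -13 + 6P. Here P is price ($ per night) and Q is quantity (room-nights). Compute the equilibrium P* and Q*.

P* = 340, Q* = 2027

Set Qd = Qs: 5427 - 10P = -13 + 6P, so 5440 = 16P and P* = 340.
Plugging P* into demand: Q* = 5427 - 10(340) = 2027.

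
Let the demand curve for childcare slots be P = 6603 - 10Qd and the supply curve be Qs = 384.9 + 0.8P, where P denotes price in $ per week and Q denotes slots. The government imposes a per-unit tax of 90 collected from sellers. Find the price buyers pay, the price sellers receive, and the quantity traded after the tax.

P_b = 386, P_s = 296, Q = 621.7

In direct form, Qd = 660.3 - 0.1P.
The tax drives a wedge P_b - P_s = 90. Substituting P_s = P_b - 90 into supply: Qs = 312.9 + 0.8P_b.
Market clearing requires 660.3 - 0.1P_b = 312.9 + 0.8P_b; hence 347.4 = 0.9P_b and P_b = 386.
So P_s = 296 and the quantity traded is Q = 660.3 - 0.1(386) = 621.7.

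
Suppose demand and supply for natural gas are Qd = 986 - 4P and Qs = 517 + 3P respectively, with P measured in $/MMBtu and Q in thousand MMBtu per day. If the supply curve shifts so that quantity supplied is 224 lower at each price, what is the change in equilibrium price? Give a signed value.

Equating demand and supply, 986 - 4P = 517 + 3P gives 7P = 469, so P* = 67.
From the demand curve, Q* = 986 - 4(67) = 718.
After the shift, supply is Qs = 293 + 3P.
The new intersection has 693 = 7P, i.e. P = 99, Q = 590.
ΔP = 99 - 67 = 32.

ΔP = 32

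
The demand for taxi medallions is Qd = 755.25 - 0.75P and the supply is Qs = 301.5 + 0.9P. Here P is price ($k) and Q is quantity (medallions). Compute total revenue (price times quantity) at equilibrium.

Total revenue = 150975

Set Qd = Qs: 755.25 - 0.75P = 301.5 + 0.9P, so 453.75 = 1.65P and P* = 275.
Then Q* = 755.25 - 0.75(275) = 549.
Total revenue = P* × Q* = 275 × 549 = 150975.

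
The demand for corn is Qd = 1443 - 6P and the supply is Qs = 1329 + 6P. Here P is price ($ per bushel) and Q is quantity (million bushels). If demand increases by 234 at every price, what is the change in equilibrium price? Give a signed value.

Set Qd = Qs: 1443 - 6P = 1329 + 6P, so 114 = 12P and P* = 9.5.
Plugging P* into demand: Q* = 1443 - 6(9.5) = 1386.
After the shift, demand is Qd = 1677 - 6P.
New equilibrium: 348 = 12P, so P = 29 and Q = 1503.
ΔP = 29 - 9.5 = 19.5.

ΔP = 19.5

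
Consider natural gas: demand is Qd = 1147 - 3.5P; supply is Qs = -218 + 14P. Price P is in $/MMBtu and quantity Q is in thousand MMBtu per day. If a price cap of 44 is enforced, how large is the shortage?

At P = 44: Qd = 993 and Qs = 398.
Shortage = Qd - Qs = 993 - 398 = 595.

Shortage = 595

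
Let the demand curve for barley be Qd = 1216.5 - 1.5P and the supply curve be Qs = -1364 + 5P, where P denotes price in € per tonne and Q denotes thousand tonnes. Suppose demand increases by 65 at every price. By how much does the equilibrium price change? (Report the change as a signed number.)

ΔP = 10

Equating demand and supply, 1216.5 - 1.5P = -1364 + 5P gives 6.5P = 2580.5, so P* = 397.
Plugging P* into demand: Q* = 1216.5 - 1.5(397) = 621.
After the shift, demand is Qd = 1281.5 - 1.5P.
Re-solving, 6.5P = 2645.5 gives P = 407 and Q = 671.
ΔP = 407 - 397 = 10.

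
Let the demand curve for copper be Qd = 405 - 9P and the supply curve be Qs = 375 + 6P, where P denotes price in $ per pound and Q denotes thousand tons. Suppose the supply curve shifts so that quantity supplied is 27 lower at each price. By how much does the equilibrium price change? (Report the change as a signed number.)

Equating demand and supply, 405 - 9P = 375 + 6P gives 15P = 30, so P* = 2.
Substitute back: Q* = 405 - 9(2) = 387.
After the shift, supply is Qs = 348 + 6P.
New equilibrium: 57 = 15P, so P = 3.8 and Q = 370.8.
ΔP = 3.8 - 2 = 1.8.

ΔP = 1.8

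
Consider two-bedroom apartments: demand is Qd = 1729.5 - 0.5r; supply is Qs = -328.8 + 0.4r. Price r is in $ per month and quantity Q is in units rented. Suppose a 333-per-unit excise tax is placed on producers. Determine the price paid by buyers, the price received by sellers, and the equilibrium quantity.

With a tax of 333 on producers, they supply based on the net price r_s = r_b - 333, so Qs = -462 + 0.4r_b.
Equate demand and the shifted supply: 1729.5 - 0.5r_b = -462 + 0.4r_b, giving 0.9r_b = 2191.5, so r_b = 2435.
Then r_s = 2435 - 333 = 2102 and Q = 1729.5 - 0.5(2435) = 512.

r_b = 2435, r_s = 2102, Q = 512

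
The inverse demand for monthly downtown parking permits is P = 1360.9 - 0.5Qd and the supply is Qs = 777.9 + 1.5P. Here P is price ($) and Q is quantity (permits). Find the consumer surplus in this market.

Consumer surplus = 648830.25

Solving each curve for Q: Qd = 2721.8 - 2P.
The market clears where 2721.8 - 2P = 777.9 + 1.5P. Rearranging, 3.5P = 1943.9, hence P* = 555.4.
From the demand curve, Q* = 2721.8 - 2(555.4) = 1611.
Demand choke price (Qd = 0): P = 2721.8/2 = 1360.9. Consumer surplus = ½ × (1360.9 - 555.4) × 1611 = 648830.25.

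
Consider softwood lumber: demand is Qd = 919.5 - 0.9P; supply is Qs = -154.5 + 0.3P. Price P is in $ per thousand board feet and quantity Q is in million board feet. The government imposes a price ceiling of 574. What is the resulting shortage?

Shortage = 385.2

Evaluating both curves at the ceiling price 574 gives Qd = 402.9, Qs = 17.7.
Shortage = Qd - Qs = 402.9 - 17.7 = 385.2.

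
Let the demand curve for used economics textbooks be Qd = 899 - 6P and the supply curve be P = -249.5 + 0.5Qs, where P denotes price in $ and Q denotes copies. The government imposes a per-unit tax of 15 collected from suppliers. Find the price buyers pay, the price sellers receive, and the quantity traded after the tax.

Inverting to quantity form: Qs = 499 + 2P.
Suppliers keep P_s = P_b - 15 per unit, so supply in terms of the buyer price is Qs = 469 + 2P_b.
Set Qd = Qs: 899 - 6P_b = 469 + 2P_b, so 430 = 8P_b and P_b = 53.75.
So P_s = 38.75 and the quantity traded is Q = 899 - 6(53.75) = 576.5.

P_b = 53.75, P_s = 38.75, Q = 576.5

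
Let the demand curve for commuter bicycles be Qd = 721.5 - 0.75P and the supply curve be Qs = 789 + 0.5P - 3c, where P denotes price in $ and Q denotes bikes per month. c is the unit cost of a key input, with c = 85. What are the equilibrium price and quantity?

With c = 85, supply is Qs = 534 + 0.5P.
The market clears where 721.5 - 0.75P = 534 + 0.5P. Rearranging, 1.25P = 187.5, hence P* = 150.
From the demand curve, Q* = 721.5 - 0.75(150) = 609.

P* = 150, Q* = 609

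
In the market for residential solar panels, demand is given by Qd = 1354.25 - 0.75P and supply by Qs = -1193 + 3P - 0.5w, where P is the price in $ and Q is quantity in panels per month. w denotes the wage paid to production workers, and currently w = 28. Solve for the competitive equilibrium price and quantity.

With w = 28, supply is Qs = -1207 + 3P.
At equilibrium Qd = Qs, so 1354.25 - 0.75P = -1207 + 3P; collecting terms, 2561.25 = 3.75P and P* = 683.
Plugging P* into demand: Q* = 1354.25 - 0.75(683) = 842.

P* = 683, Q* = 842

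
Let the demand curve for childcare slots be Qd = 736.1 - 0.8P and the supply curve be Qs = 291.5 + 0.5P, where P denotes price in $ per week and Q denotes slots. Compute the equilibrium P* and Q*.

Equating demand and supply, 736.1 - 0.8P = 291.5 + 0.5P gives 1.3P = 444.6, so P* = 342.
Plugging P* into demand: Q* = 736.1 - 0.8(342) = 462.5.

P* = 342, Q* = 462.5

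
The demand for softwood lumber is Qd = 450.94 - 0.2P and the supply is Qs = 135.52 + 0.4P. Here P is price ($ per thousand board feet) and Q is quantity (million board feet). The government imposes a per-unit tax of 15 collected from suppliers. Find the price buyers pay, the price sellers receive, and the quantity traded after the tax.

With a tax of 15 on suppliers, they supply based on the net price P_s = P_b - 15, so Qs = 129.52 + 0.4P_b.
Set Qd = Qs: 450.94 - 0.2P_b = 129.52 + 0.4P_b, so 321.42 = 0.6P_b and P_b = 535.7.
Then P_s = 535.7 - 15 = 520.7 and Q = 450.94 - 0.2(535.7) = 343.8.

P_b = 535.7, P_s = 520.7, Q = 343.8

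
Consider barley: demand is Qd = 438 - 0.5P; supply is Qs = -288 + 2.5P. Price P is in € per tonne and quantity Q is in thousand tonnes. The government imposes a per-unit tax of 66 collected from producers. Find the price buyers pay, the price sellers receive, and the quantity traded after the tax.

P_b = 297, P_s = 231, Q = 289.5

Producers keep P_s = P_b - 66 per unit, so supply in terms of the buyer price is Qs = -453 + 2.5P_b.
Equate demand and the shifted supply: 438 - 0.5P_b = -453 + 2.5P_b, giving 3P_b = 891, so P_b = 297.
So P_s = 231 and the quantity traded is Q = 438 - 0.5(297) = 289.5.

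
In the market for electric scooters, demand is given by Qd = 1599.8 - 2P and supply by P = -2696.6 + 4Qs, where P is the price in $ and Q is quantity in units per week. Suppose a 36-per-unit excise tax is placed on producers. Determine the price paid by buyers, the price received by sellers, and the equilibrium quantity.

P_b = 415.4, P_s = 379.4, Q = 769

Rewriting in direct form: Qs = 674.15 + 0.25P.
Producers keep P_s = P_b - 36 per unit, so supply in terms of the buyer price is Qs = 665.15 + 0.25P_b.
Equate demand and the shifted supply: 1599.8 - 2P_b = 665.15 + 0.25P_b, giving 2.25P_b = 934.65, so P_b = 415.4.
Then P_s = 415.4 - 36 = 379.4 and Q = 1599.8 - 2(415.4) = 769.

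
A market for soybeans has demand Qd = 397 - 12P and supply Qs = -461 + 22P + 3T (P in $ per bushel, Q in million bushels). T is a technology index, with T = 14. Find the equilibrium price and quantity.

With T = 14, supply is Qs = -419 + 22P.
At equilibrium Qd = Qs, so 397 - 12P = -419 + 22P; collecting terms, 816 = 34P and P* = 24.
From the demand curve, Q* = 397 - 12(24) = 109.

P* = 24, Q* = 109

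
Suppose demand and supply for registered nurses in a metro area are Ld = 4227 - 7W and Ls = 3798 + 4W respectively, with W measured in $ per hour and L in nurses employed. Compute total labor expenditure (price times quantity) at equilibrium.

Set Ld = Ls: 4227 - 7W = 3798 + 4W, so 429 = 11W and W* = 39.
From the demand curve, L* = 4227 - 7(39) = 3954.
Total labor expenditure = W* × L* = 39 × 3954 = 154206.

Total labor expenditure = 154206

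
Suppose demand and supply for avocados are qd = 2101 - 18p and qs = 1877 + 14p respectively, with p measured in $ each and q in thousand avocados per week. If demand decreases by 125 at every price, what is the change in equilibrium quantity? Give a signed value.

Δq = -54.6875

The market clears where 2101 - 18p = 1877 + 14p. Rearranging, 32p = 224, hence p* = 7.
From the demand curve, q* = 2101 - 18(7) = 1975.
After the shift, demand is qd = 1976 - 18p.
Re-solving, 32p = 99 gives p = 3.09375 and q = 1920.3125.
Δq = 1920.3125 - 1975 = -54.6875.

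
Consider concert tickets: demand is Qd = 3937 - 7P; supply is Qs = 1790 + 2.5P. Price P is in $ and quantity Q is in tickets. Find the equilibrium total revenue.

At equilibrium Qd = Qs, so 3937 - 7P = 1790 + 2.5P; collecting terms, 2147 = 9.5P and P* = 226.
Plugging P* into demand: Q* = 3937 - 7(226) = 2355.
Total revenue = P* × Q* = 226 × 2355 = 532230.

Total revenue = 532230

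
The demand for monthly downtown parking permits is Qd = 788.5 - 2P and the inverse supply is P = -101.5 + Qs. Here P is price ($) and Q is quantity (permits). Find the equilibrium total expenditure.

Total expenditure = 75684.5

In direct form, Qs = 101.5 + P.
The market clears where 788.5 - 2P = 101.5 + P. Rearranging, 3P = 687, hence P* = 229.
Plugging P* into demand: Q* = 788.5 - 2(229) = 330.5.
Total expenditure = P* × Q* = 229 × 330.5 = 75684.5.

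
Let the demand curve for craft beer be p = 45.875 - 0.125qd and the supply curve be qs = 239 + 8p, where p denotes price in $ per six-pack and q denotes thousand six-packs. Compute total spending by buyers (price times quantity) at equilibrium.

In direct form, qd = 367 - 8p.
At equilibrium qd = qs, so 367 - 8p = 239 + 8p; collecting terms, 128 = 16p and p* = 8.
Plugging p* into demand: q* = 367 - 8(8) = 303.
Total spending by buyers = p* × q* = 8 × 303 = 2424.

Total spending by buyers = 2424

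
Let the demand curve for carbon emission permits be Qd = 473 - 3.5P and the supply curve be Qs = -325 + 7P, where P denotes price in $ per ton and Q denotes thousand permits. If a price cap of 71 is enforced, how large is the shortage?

Shortage = 52.5

With P fixed at 71, quantity demanded is 224.5 and quantity supplied is 172.
Shortage = Qd - Qs = 224.5 - 172 = 52.5.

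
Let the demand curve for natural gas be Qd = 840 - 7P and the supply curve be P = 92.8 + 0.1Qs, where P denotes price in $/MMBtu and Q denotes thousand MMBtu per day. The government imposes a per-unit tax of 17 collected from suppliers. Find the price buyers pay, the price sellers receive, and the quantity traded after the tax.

P_b = 114, P_s = 97, Q = 42

Inverting to quantity form: Qs = -928 + 10P.
With a tax of 17 on suppliers, they supply based on the net price P_s = P_b - 17, so Qs = -1098 + 10P_b.
Set Qd = Qs: 840 - 7P_b = -1098 + 10P_b, so 1938 = 17P_b and P_b = 114.
So P_s = 97 and the quantity traded is Q = 840 - 7(114) = 42.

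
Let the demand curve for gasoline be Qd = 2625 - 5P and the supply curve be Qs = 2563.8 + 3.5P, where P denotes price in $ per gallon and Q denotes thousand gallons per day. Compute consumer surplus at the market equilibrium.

Consumer surplus = 670292.1

The market clears where 2625 - 5P = 2563.8 + 3.5P. Rearranging, 8.5P = 61.2, hence P* = 7.2.
Substitute back: Q* = 2625 - 5(7.2) = 2589.
Demand choke price (Qd = 0): P = 2625/5 = 525. Consumer surplus = ½ × (525 - 7.2) × 2589 = 670292.1.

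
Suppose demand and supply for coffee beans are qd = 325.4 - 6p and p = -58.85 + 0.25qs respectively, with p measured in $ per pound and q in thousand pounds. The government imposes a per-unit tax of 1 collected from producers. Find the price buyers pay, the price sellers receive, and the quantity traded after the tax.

p_b = 9.4, p_s = 8.4, q = 269

In direct form, qs = 235.4 + 4p.
The tax drives a wedge p_b - p_s = 1. Substituting p_s = p_b - 1 into supply: qs = 231.4 + 4p_b.
Equate demand and the shifted supply: 325.4 - 6p_b = 231.4 + 4p_b, giving 10p_b = 94, so p_b = 9.4.
Then p_s = 9.4 - 1 = 8.4 and q = 325.4 - 6(9.4) = 269.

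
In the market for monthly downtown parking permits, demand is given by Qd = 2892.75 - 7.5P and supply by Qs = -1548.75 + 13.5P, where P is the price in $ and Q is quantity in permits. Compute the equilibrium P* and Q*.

At equilibrium Qd = Qs, so 2892.75 - 7.5P = -1548.75 + 13.5P; collecting terms, 4441.5 = 21P and P* = 211.5.
Then Q* = 2892.75 - 7.5(211.5) = 1306.5.

P* = 211.5, Q* = 1306.5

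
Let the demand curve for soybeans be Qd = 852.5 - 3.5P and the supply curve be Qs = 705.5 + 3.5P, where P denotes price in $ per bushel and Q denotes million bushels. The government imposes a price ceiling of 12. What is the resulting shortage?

With P fixed at 12, quantity demanded is 810.5 and quantity supplied is 747.5.
Shortage = Qd - Qs = 810.5 - 747.5 = 63.

Shortage = 63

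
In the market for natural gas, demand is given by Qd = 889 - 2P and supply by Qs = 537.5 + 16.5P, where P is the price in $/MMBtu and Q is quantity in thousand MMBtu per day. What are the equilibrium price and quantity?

Set Qd = Qs: 889 - 2P = 537.5 + 16.5P, so 351.5 = 18.5P and P* = 19.
Substitute back: Q* = 889 - 2(19) = 851.

P* = 19, Q* = 851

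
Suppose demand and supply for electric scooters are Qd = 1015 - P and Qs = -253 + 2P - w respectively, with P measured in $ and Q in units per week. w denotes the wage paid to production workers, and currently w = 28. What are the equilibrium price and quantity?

P* = 432, Q* = 583

With w = 28, supply is Qs = -281 + 2P.
Set Qd = Qs: 1015 - P = -281 + 2P, so 1296 = 3P and P* = 432.
Then Q* = 1015 - 432 = 583.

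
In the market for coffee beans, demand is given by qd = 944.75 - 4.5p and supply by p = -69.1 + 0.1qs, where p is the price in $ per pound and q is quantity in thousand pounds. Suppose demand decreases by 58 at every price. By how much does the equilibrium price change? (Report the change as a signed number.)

Δp = -4

Inverting to quantity form: qs = 691 + 10p.
Set qd = qs: 944.75 - 4.5p = 691 + 10p, so 253.75 = 14.5p and p* = 17.5.
Substitute back: q* = 944.75 - 4.5(17.5) = 866.
After the shift, demand is qd = 886.75 - 4.5p.
New equilibrium: 195.75 = 14.5p, so p = 13.5 and q = 826.
Δp = 13.5 - 17.5 = -4.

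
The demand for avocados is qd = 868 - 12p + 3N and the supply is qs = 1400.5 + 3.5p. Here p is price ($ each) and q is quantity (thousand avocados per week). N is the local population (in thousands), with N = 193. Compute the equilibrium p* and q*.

p* = 3, q* = 1411

With N = 193, demand is qd = 1447 - 12p.
Set qd = qs: 1447 - 12p = 1400.5 + 3.5p, so 46.5 = 15.5p and p* = 3.
Substitute back: q* = 1447 - 12(3) = 1411.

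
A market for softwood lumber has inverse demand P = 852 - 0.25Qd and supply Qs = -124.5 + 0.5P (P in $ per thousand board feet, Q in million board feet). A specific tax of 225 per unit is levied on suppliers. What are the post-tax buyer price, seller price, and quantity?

P_b = 810, P_s = 585, Q = 168

In direct form, Qd = 3408 - 4P.
With a tax of 225 on suppliers, they supply based on the net price P_s = P_b - 225, so Qs = -237 + 0.5P_b.
Equate demand and the shifted supply: 3408 - 4P_b = -237 + 0.5P_b, giving 4.5P_b = 3645, so P_b = 810.
So P_s = 585 and the quantity traded is Q = 3408 - 4(810) = 168.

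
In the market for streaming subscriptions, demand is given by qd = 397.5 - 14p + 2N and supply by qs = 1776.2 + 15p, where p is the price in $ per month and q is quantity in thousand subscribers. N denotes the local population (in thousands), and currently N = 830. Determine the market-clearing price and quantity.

With N = 830, demand is qd = 2057.5 - 14p.
Set qd = qs: 2057.5 - 14p = 1776.2 + 15p, so 281.3 = 29p and p* = 9.7.
From the demand curve, q* = 2057.5 - 14(9.7) = 1921.7.

p* = 9.7, q* = 1921.7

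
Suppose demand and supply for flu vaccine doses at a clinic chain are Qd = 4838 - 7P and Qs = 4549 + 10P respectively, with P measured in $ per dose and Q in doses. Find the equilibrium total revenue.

Equating demand and supply, 4838 - 7P = 4549 + 10P gives 17P = 289, so P* = 17.
Substitute back: Q* = 4838 - 7(17) = 4719.
Total revenue = P* × Q* = 17 × 4719 = 80223.

Total revenue = 80223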